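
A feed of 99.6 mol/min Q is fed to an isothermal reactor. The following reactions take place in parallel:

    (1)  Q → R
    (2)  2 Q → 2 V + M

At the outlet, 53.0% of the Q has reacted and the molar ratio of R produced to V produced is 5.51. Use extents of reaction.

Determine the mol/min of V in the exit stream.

8.11 mol/min

Conversion of Q: Q consumed = 0.53 × 99.6 = 52.79 mol/min = 1ξ₁ + 2ξ₂.
Selectivity: 1ξ₁ / (2ξ₂) = 5.51 → ξ₁ = 11.02 ξ₂.
Substitute: (1·11.02 + 2) ξ₂ = 52.79 → ξ₂ = 4.054 mol/min, ξ₁ = 44.68 mol/min.
Outlet amounts (n = n₀ + Σ ν·ξ):
  Q: 99.6 − 1(44.68) − 2(4.054) = 46.81
  R: 0 + 1(44.68) = 44.68
  V: 0 + 2(4.054) = 8.109
  M: 0 + 1(4.054) = 4.054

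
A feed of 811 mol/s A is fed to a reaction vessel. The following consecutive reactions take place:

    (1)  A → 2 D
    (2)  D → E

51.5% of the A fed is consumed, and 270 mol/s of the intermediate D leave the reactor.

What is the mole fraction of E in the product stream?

0.46

Conversion of A: A consumed = 1ξ₁ = 0.515 × 811 → ξ₁ = 417.7 mol/s.
D balance: n_D = 0 + 2ξ₁ − 1ξ₂ = 270 → ξ₂ = (2·417.7 − 270)/1 = 565.3 mol/s.
Outlet amounts (n = n₀ + Σ ν·ξ):
  A: 811 − 1(417.7) = 393.3
  D: 0 + 2(417.7) − 1(565.3) = 270
  E: 0 + 1(565.3) = 565.3
Total out = 1229 mol/s; y_E = 565.3 / 1229 = 0.4601.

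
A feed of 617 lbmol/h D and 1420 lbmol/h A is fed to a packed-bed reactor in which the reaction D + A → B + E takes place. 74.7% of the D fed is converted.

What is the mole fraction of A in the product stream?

D reacted = 0.747 × 617 = 460.9 lbmol/h; ν_D = −1, so ξ = 460.9/1 = 460.9 lbmol/h.
Outlet amounts (n = n₀ + ν ξ):
  D: 617 − 1(460.9) = 156.1
  A: 1420 − 1(460.9) = 959.1
  B: 0 + 1(460.9) = 460.9
  E: 0 + 1(460.9) = 460.9
Total out = 2037 lbmol/h; y_A = 959.1 / 2037 = 0.4708.

0.471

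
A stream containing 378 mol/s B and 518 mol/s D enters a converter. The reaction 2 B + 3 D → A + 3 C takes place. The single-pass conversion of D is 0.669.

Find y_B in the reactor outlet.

D reacted = 0.669 × 518 = 346.5 mol/s; ν_D = −3, so ξ = 346.5/3 = 115.5 mol/s.
Outlet amounts (n = n₀ + ν ξ):
  B: 378 − 2(115.5) = 147
  D: 518 − 3(115.5) = 171.5
  A: 0 + 1(115.5) = 115.5
  C: 0 + 3(115.5) = 346.5
Total out = 780.5 mol/s; y_B = 147 / 780.5 = 0.1883.

0.188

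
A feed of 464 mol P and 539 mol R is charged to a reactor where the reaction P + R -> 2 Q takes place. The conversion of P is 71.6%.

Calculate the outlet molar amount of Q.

P reacted = 0.716 × 464 = 332.2 mol; ν_P = −1, so ξ = 332.2/1 = 332.2 mol.
Outlet amounts (n = n₀ + ν ξ):
  P: 464 − 1(332.2) = 131.8
  R: 539 − 1(332.2) = 206.8
  Q: 0 + 2(332.2) = 664.4

664 mol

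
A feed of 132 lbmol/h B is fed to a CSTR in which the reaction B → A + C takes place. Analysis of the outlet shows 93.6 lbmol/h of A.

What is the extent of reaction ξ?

For A: n = n₀ + 1ξ → 93.6 = 0 + 1ξ, giving ξ = 93.6 lbmol/h.
Outlet amounts (n = n₀ + ν ξ):
  B: 132 − 1(93.6) = 38.4
  A: 0 + 1(93.6) = 93.6
  C: 0 + 1(93.6) = 93.6

ξ = 93.6 lbmol/h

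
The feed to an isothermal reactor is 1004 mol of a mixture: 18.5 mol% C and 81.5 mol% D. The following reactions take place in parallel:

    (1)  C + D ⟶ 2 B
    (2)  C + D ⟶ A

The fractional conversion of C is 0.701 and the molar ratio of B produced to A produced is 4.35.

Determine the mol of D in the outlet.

Conversion of C: C consumed = 0.701 × 185.7 = 130.2 mol = 1ξ₁ + 1ξ₂.
Selectivity: 2ξ₁ / (1ξ₂) = 4.35 → ξ₁ = 2.175 ξ₂.
Substitute: (1·2.175 + 1) ξ₂ = 130.2 → ξ₂ = 41.01 mol, ξ₁ = 89.19 mol.
Outlet amounts (n = n₀ + Σ ν·ξ):
  C: 185.7 − 1(89.19) − 1(41.01) = 55.54
  D: 818.3 − 1(89.19) − 1(41.01) = 688.1
  B: 0 + 2(89.19) = 178.4
  A: 0 + 1(41.01) = 41.01

688 mol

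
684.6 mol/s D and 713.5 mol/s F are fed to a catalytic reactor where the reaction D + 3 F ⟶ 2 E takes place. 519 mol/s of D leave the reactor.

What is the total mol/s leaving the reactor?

For D: n = n₀ − 1ξ → 519 = 684.6 − 1ξ, giving ξ = 165.6 mol/s.
Outlet amounts (n = n₀ + ν ξ):
  D: 684.6 − 1(165.6) = 519
  F: 713.5 − 3(165.6) = 216.7
  E: 0 + 2(165.6) = 331.2
Total out = 519 + 216.7 + 331.2 = 1067 mol/s.

1070 mol/s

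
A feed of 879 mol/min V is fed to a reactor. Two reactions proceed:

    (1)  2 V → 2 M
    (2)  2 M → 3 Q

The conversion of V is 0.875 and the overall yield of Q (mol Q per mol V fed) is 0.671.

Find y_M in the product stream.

Conversion of V: V consumed = 2ξ₁ = 0.875 × 879 → ξ₁ = 384.6 mol/min.
Yield of Q: 3ξ₂ / 879 = 0.671 → ξ₂ = 196.6 mol/min.
Outlet amounts (n = n₀ + Σ ν·ξ):
  V: 879 − 2(384.6) = 109.9
  M: 0 + 2(384.6) − 2(196.6) = 375.9
  Q: 0 + 3(196.6) = 589.8
Total out = 1076 mol/min; y_M = 375.9 / 1076 = 0.3495.

0.349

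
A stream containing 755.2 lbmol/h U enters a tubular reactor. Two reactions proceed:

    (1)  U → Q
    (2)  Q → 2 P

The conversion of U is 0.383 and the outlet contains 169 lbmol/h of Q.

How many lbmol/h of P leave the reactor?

Conversion of U: U consumed = 1ξ₁ = 0.383 × 755.2 → ξ₁ = 289.2 lbmol/h.
Q balance: n_Q = 0 + 1ξ₁ − 1ξ₂ = 169 → ξ₂ = (1·289.2 − 169)/1 = 120.2 lbmol/h.
Outlet amounts (n = n₀ + Σ ν·ξ):
  U: 755.2 − 1(289.2) = 466
  Q: 0 + 1(289.2) − 1(120.2) = 169
  P: 0 + 2(120.2) = 240.5

240 lbmol/h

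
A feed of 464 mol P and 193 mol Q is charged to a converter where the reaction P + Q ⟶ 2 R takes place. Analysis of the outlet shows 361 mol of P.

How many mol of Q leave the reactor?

90 mol

For P: n = n₀ − 1ξ → 361 = 464 − 1ξ, giving ξ = 103 mol.
Outlet amounts (n = n₀ + ν ξ):
  P: 464 − 1(103) = 361
  Q: 193 − 1(103) = 90
  R: 0 + 2(103) = 206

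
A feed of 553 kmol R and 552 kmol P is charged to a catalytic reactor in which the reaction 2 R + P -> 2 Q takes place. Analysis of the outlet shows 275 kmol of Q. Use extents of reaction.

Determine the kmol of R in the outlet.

For Q: n = n₀ + 2ξ → 275 = 0 + 2ξ, giving ξ = 137.5 kmol.
Outlet amounts (n = n₀ + ν ξ):
  R: 553 − 2(137.5) = 278
  P: 552 − 1(137.5) = 414.5
  Q: 0 + 2(137.5) = 275

278 kmol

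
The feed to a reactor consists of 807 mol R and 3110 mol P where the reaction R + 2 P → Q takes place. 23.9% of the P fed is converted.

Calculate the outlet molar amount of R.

P reacted = 0.239 × 3110 = 743.3 mol; ν_P = −2, so ξ = 743.3/2 = 371.6 mol.
Outlet amounts (n = n₀ + ν ξ):
  R: 807 − 1(371.6) = 435.4
  P: 3110 − 2(371.6) = 2367
  Q: 0 + 1(371.6) = 371.6

435 mol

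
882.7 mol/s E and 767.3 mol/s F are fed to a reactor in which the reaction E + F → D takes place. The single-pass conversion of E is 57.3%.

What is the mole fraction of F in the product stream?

0.229

E reacted = 0.573 × 882.7 = 505.8 mol/s; ν_E = −1, so ξ = 505.8/1 = 505.8 mol/s.
Outlet amounts (n = n₀ + ν ξ):
  E: 882.7 − 1(505.8) = 376.9
  F: 767.3 − 1(505.8) = 261.5
  D: 0 + 1(505.8) = 505.8
Total out = 1144 mol/s; y_F = 261.5 / 1144 = 0.2286.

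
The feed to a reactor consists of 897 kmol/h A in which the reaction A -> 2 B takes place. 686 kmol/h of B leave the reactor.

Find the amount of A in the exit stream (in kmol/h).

554 kmol/h

For B: n = n₀ + 2ξ → 686 = 0 + 2ξ, giving ξ = 343 kmol/h.
Outlet amounts (n = n₀ + ν ξ):
  A: 897 − 1(343) = 554
  B: 0 + 2(343) = 686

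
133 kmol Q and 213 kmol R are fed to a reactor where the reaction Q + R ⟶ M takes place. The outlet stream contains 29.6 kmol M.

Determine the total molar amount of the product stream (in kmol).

For M: n = n₀ + 1ξ → 29.6 = 0 + 1ξ, giving ξ = 29.6 kmol.
Outlet amounts (n = n₀ + ν ξ):
  Q: 133 − 1(29.6) = 103.4
  R: 213 − 1(29.6) = 183.4
  M: 0 + 1(29.6) = 29.6
Total out = 103.4 + 183.4 + 29.6 = 316.4 kmol.

316 kmol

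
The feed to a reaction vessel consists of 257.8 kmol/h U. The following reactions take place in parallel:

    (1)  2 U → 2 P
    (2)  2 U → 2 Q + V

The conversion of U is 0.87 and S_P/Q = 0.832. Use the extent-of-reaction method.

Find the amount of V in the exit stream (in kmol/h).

61.2 kmol/h

Conversion of U: U consumed = 0.87 × 257.8 = 224.3 kmol/h = 2ξ₁ + 2ξ₂.
Selectivity: 2ξ₁ / (2ξ₂) = 0.832 → ξ₁ = 0.832 ξ₂.
Substitute: (2·0.832 + 2) ξ₂ = 224.3 → ξ₂ = 61.21 kmol/h, ξ₁ = 50.93 kmol/h.
Outlet amounts (n = n₀ + Σ ν·ξ):
  U: 257.8 − 2(50.93) − 2(61.21) = 33.51
  P: 0 + 2(50.93) = 101.9
  Q: 0 + 2(61.21) = 122.4
  V: 0 + 1(61.21) = 61.21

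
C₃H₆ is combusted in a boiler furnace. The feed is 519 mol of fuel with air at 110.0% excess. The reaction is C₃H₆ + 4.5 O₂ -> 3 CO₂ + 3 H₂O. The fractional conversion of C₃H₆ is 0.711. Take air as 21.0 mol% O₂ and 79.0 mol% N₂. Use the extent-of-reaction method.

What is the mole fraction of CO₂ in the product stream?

0.046

Stoichiometric O₂ = 4.5 × 519 = 2336 mol; O₂ fed = 2336 × 2.100 = 4905 mol.
N₂ fed = 4905 × 79/21 = 18450 mol.
Fuel reacted = 0.711 × 519 → ξ = 369 mol.
Outlet (n = n₀ + ν ξ):
  C₃H₆: 519 − 1(369) = 150
  O₂: 4905 − 4.5(369) = 3244
  N₂: 18450 (inert)
  CO₂: 0 + 3(369) = 1107
  H₂O: 0 + 3(369) = 1107
Total out = 24060 mol; y_CO₂ = 1107 / 24060 = 0.04601.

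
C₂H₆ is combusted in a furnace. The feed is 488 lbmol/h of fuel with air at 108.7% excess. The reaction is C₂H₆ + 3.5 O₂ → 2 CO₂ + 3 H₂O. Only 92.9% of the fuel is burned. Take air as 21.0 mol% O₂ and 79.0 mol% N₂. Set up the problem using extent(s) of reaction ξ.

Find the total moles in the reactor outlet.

17700 lbmol/h

Stoichiometric O₂ = 3.5 × 488 = 1708 lbmol/h; O₂ fed = 1708 × 2.087 = 3565 lbmol/h.
N₂ fed = 3565 × 79/21 = 13410 lbmol/h.
Fuel reacted = 0.929 × 488 → ξ = 453.4 lbmol/h.
Outlet (n = n₀ + ν ξ):
  C₂H₆: 488 − 1(453.4) = 34.65
  O₂: 3565 − 3.5(453.4) = 1978
  N₂: 13410 (inert)
  CO₂: 0 + 2(453.4) = 906.7
  H₂O: 0 + 3(453.4) = 1360
Total out = 34.65 + 1978 + 13410 + 906.7 + 1360 = 17690 lbmol/h.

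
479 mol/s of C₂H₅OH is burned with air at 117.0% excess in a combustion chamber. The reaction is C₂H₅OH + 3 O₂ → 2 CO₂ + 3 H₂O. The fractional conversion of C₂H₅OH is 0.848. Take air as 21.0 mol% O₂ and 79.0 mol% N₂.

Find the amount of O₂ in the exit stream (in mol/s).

Stoichiometric O₂ = 3 × 479 = 1437 mol/s; O₂ fed = 1437 × 2.170 = 3118 mol/s.
N₂ fed = 3118 × 79/21 = 11730 mol/s.
Fuel reacted = 0.848 × 479 → ξ = 406.2 mol/s.
Outlet (n = n₀ + ν ξ):
  C₂H₅OH: 479 − 1(406.2) = 72.81
  O₂: 3118 − 3(406.2) = 1900
  N₂: 11730 (inert)
  CO₂: 0 + 2(406.2) = 812.4
  H₂O: 0 + 3(406.2) = 1219

1900 mol/s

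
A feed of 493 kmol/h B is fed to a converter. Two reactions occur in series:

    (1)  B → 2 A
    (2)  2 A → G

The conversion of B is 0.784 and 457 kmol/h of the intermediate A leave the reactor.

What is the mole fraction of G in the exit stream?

Conversion of B: B consumed = 1ξ₁ = 0.784 × 493 → ξ₁ = 386.5 kmol/h.
A balance: n_A = 0 + 2ξ₁ − 2ξ₂ = 457 → ξ₂ = (2·386.5 − 457)/2 = 158 kmol/h.
Outlet amounts (n = n₀ + Σ ν·ξ):
  B: 493 − 1(386.5) = 106.5
  A: 0 + 2(386.5) − 2(158) = 457
  G: 0 + 1(158) = 158
Total out = 721.5 kmol/h; y_G = 158 / 721.5 = 0.219.

0.219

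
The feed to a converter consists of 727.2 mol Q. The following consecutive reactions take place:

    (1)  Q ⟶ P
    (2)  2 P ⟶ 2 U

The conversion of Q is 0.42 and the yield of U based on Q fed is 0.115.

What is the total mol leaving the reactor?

Conversion of Q: Q consumed = 1ξ₁ = 0.42 × 727.2 → ξ₁ = 305.4 mol.
Yield of U: 2ξ₂ / 727.2 = 0.115 → ξ₂ = 41.81 mol.
Outlet amounts (n = n₀ + Σ ν·ξ):
  Q: 727.2 − 1(305.4) = 421.8
  P: 0 + 1(305.4) − 2(41.81) = 221.8
  U: 0 + 2(41.81) = 83.63
Total out = 421.8 + 221.8 + 83.63 = 727.2 mol.

727 mol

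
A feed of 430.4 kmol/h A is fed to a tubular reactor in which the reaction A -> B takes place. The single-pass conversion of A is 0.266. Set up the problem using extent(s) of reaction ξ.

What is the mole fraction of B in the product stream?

A reacted = 0.266 × 430.4 = 114.5 kmol/h; ν_A = −1, so ξ = 114.5/1 = 114.5 kmol/h.
Outlet amounts (n = n₀ + ν ξ):
  A: 430.4 − 1(114.5) = 315.9
  B: 0 + 1(114.5) = 114.5
Total out = 430.4 kmol/h; y_B = 114.5 / 430.4 = 0.266.

0.266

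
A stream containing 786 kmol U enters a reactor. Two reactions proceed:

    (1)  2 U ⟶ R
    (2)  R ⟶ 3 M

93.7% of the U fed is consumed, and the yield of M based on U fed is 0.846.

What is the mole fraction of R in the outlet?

0.17

Conversion of U: U consumed = 2ξ₁ = 0.937 × 786 → ξ₁ = 368.2 kmol.
Yield of M: 3ξ₂ / 786 = 0.846 → ξ₂ = 221.7 kmol.
Outlet amounts (n = n₀ + Σ ν·ξ):
  U: 786 − 2(368.2) = 49.52
  R: 0 + 1(368.2) − 1(221.7) = 146.6
  M: 0 + 3(221.7) = 665
Total out = 861.1 kmol; y_R = 146.6 / 861.1 = 0.1702.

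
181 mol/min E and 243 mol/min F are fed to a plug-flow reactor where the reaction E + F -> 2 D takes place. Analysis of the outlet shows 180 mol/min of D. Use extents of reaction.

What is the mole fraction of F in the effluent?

For D: n = n₀ + 2ξ → 180 = 0 + 2ξ, giving ξ = 90 mol/min.
Outlet amounts (n = n₀ + ν ξ):
  E: 181 − 1(90) = 91
  F: 243 − 1(90) = 153
  D: 0 + 2(90) = 180
Total out = 424 mol/min; y_F = 153 / 424 = 0.3608.

0.361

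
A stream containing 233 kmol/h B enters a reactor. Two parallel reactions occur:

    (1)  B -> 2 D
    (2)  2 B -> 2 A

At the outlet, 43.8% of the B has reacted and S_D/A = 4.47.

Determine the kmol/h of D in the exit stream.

Conversion of B: B consumed = 0.438 × 233 = 102.1 kmol/h = 1ξ₁ + 2ξ₂.
Selectivity: 2ξ₁ / (2ξ₂) = 4.47 → ξ₁ = 4.47 ξ₂.
Substitute: (1·4.47 + 2) ξ₂ = 102.1 → ξ₂ = 15.77 kmol/h, ξ₁ = 70.51 kmol/h.
Outlet amounts (n = n₀ + Σ ν·ξ):
  B: 233 − 1(70.51) − 2(15.77) = 130.9
  D: 0 + 2(70.51) = 141
  A: 0 + 2(15.77) = 31.55

141 kmol/h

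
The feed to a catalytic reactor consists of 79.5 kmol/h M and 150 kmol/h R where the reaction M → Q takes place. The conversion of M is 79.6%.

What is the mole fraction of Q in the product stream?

M reacted = 0.796 × 79.5 = 63.28 kmol/h; ν_M = −1, so ξ = 63.28/1 = 63.28 kmol/h.
Outlet amounts (n = n₀ + ν ξ):
  M: 79.5 − 1(63.28) = 16.22
  Q: 0 + 1(63.28) = 63.28
  R: 150 (inert)
Total out = 229.5 kmol/h; y_Q = 63.28 / 229.5 = 0.2757.

0.276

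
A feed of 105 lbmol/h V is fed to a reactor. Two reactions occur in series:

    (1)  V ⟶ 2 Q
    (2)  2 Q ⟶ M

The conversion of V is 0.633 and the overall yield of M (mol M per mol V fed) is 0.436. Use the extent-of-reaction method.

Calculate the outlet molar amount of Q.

41.4 lbmol/h

Conversion of V: V consumed = 1ξ₁ = 0.633 × 105 → ξ₁ = 66.47 lbmol/h.
Yield of M: 1ξ₂ / 105 = 0.436 → ξ₂ = 45.78 lbmol/h.
Outlet amounts (n = n₀ + Σ ν·ξ):
  V: 105 − 1(66.47) = 38.53
  Q: 0 + 2(66.47) − 2(45.78) = 41.37
  M: 0 + 1(45.78) = 45.78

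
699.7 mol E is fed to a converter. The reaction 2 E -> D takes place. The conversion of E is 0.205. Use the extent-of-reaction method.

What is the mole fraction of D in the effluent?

0.114

E reacted = 0.205 × 699.7 = 143.4 mol; ν_E = −2, so ξ = 143.4/2 = 71.72 mol.
Outlet amounts (n = n₀ + ν ξ):
  E: 699.7 − 2(71.72) = 556.3
  D: 0 + 1(71.72) = 71.72
Total out = 628 mol; y_D = 71.72 / 628 = 0.1142.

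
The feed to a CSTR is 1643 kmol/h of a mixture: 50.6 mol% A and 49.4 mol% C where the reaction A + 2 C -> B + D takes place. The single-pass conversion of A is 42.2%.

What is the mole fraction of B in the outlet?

A reacted = 0.422 × 831.4 = 350.8 kmol/h; ν_A = −1, so ξ = 350.8/1 = 350.8 kmol/h.
Outlet amounts (n = n₀ + ν ξ):
  A: 831.4 − 1(350.8) = 480.5
  C: 811.6 − 2(350.8) = 110
  B: 0 + 1(350.8) = 350.8
  D: 0 + 1(350.8) = 350.8
Total out = 1292 kmol/h; y_B = 350.8 / 1292 = 0.2715.

0.272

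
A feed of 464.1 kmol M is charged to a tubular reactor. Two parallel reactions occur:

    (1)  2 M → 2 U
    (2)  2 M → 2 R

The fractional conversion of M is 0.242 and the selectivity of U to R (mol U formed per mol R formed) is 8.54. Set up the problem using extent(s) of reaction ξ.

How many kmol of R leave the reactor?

Conversion of M: M consumed = 0.242 × 464.1 = 112.3 kmol = 2ξ₁ + 2ξ₂.
Selectivity: 2ξ₁ / (2ξ₂) = 8.54 → ξ₁ = 8.54 ξ₂.
Substitute: (2·8.54 + 2) ξ₂ = 112.3 → ξ₂ = 5.886 kmol, ξ₁ = 50.27 kmol.
Outlet amounts (n = n₀ + Σ ν·ξ):
  M: 464.1 − 2(50.27) − 2(5.886) = 351.8
  U: 0 + 2(50.27) = 100.5
  R: 0 + 2(5.886) = 11.77

11.8 kmol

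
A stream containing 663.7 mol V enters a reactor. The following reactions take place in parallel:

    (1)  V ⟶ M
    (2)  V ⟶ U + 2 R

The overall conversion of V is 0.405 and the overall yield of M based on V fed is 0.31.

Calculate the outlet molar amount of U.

63.1 mol

Yield of M: 1ξ₁ / 663.7 = 0.31 → ξ₁ = 205.7 mol.
Conversion of V: 1ξ₁ + 1ξ₂ = 0.405 × 663.7 = 268.8 → ξ₂ = 63.05 mol.
Outlet amounts (n = n₀ + Σ ν·ξ):
  V: 663.7 − 1(205.7) − 1(63.05) = 394.9
  M: 0 + 1(205.7) = 205.7
  U: 0 + 1(63.05) = 63.05
  R: 0 + 2(63.05) = 126.1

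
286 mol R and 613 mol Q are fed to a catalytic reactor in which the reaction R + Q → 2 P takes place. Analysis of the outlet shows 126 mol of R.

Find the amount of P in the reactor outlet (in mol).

For R: n = n₀ − 1ξ → 126 = 286 − 1ξ, giving ξ = 160 mol.
Outlet amounts (n = n₀ + ν ξ):
  R: 286 − 1(160) = 126
  Q: 613 − 1(160) = 453
  P: 0 + 2(160) = 320

320 mol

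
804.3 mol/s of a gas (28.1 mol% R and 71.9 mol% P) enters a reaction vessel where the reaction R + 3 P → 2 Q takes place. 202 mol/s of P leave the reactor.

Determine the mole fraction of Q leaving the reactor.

0.453

For P: n = n₀ − 3ξ → 202 = 578.3 − 3ξ, giving ξ = 125.4 mol/s.
Outlet amounts (n = n₀ + ν ξ):
  R: 226 − 1(125.4) = 100.6
  P: 578.3 − 3(125.4) = 202
  Q: 0 + 2(125.4) = 250.9
Total out = 553.4 mol/s; y_Q = 250.9 / 553.4 = 0.4533.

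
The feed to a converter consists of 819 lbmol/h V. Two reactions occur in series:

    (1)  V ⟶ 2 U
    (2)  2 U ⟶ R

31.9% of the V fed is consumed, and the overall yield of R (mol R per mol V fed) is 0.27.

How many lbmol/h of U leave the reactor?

Conversion of V: V consumed = 1ξ₁ = 0.319 × 819 → ξ₁ = 261.3 lbmol/h.
Yield of R: 1ξ₂ / 819 = 0.27 → ξ₂ = 221.1 lbmol/h.
Outlet amounts (n = n₀ + Σ ν·ξ):
  V: 819 − 1(261.3) = 557.7
  U: 0 + 2(261.3) − 2(221.1) = 80.26
  R: 0 + 1(221.1) = 221.1

80.3 lbmol/h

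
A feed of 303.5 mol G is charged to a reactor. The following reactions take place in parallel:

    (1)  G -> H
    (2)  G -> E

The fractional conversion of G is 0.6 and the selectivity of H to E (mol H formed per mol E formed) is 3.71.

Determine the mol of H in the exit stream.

143 mol

Conversion of G: G consumed = 0.6 × 303.5 = 182.1 mol = 1ξ₁ + 1ξ₂.
Selectivity: 1ξ₁ / (1ξ₂) = 3.71 → ξ₁ = 3.71 ξ₂.
Substitute: (1·3.71 + 1) ξ₂ = 182.1 → ξ₂ = 38.66 mol, ξ₁ = 143.4 mol.
Outlet amounts (n = n₀ + Σ ν·ξ):
  G: 303.5 − 1(143.4) − 1(38.66) = 121.4
  H: 0 + 1(143.4) = 143.4
  E: 0 + 1(38.66) = 38.66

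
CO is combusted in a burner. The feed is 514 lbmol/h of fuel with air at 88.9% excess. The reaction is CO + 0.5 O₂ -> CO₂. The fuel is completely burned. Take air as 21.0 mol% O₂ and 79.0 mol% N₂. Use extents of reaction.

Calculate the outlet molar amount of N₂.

Stoichiometric O₂ = 0.5 × 514 = 257 lbmol/h; O₂ fed = 257 × 1.889 = 485.5 lbmol/h.
N₂ fed = 485.5 × 79/21 = 1826 lbmol/h.
Fuel reacted = 1 × 514 → ξ = 514 lbmol/h.
Outlet (n = n₀ + ν ξ):
  CO: 514 − 1(514) = 0
  O₂: 485.5 − 0.5(514) = 228.5
  N₂: 1826 (inert)
  CO₂: 0 + 1(514) = 514

1830 lbmol/h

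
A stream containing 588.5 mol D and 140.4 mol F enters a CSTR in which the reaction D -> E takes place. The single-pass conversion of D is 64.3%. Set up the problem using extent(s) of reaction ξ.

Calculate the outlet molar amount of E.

D reacted = 0.643 × 588.5 = 378.4 mol; ν_D = −1, so ξ = 378.4/1 = 378.4 mol.
Outlet amounts (n = n₀ + ν ξ):
  D: 588.5 − 1(378.4) = 210.1
  E: 0 + 1(378.4) = 378.4
  F: 140.4 (inert)

378 mol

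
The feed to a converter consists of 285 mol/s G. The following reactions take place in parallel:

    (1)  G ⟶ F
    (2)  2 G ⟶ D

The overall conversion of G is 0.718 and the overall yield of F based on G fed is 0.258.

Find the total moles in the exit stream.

219 mol/s

Yield of F: 1ξ₁ / 285 = 0.258 → ξ₁ = 73.53 mol/s.
Conversion of G: 1ξ₁ + 2ξ₂ = 0.718 × 285 = 204.6 → ξ₂ = 65.55 mol/s.
Outlet amounts (n = n₀ + Σ ν·ξ):
  G: 285 − 1(73.53) − 2(65.55) = 80.37
  F: 0 + 1(73.53) = 73.53
  D: 0 + 1(65.55) = 65.55
Total out = 80.37 + 73.53 + 65.55 = 219.4 mol/s.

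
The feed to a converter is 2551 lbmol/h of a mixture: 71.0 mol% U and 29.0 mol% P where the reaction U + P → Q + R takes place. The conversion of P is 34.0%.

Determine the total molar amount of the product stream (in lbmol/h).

P reacted = 0.34 × 739.8 = 251.5 lbmol/h; ν_P = −1, so ξ = 251.5/1 = 251.5 lbmol/h.
Outlet amounts (n = n₀ + ν ξ):
  U: 1811 − 1(251.5) = 1560
  P: 739.8 − 1(251.5) = 488.3
  Q: 0 + 1(251.5) = 251.5
  R: 0 + 1(251.5) = 251.5
Total out = 1560 + 488.3 + 251.5 + 251.5 = 2551 lbmol/h.

2550 lbmol/h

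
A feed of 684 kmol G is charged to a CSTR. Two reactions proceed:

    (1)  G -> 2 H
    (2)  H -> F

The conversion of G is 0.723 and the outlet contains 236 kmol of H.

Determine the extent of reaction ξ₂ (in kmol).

Conversion of G: G consumed = 1ξ₁ = 0.723 × 684 → ξ₁ = 494.5 kmol.
H balance: n_H = 0 + 2ξ₁ − 1ξ₂ = 236 → ξ₂ = (2·494.5 − 236)/1 = 753.1 kmol.
Outlet amounts (n = n₀ + Σ ν·ξ):
  G: 684 − 1(494.5) = 189.5
  H: 0 + 2(494.5) − 1(753.1) = 236
  F: 0 + 1(753.1) = 753.1

ξ₂ = 753 kmol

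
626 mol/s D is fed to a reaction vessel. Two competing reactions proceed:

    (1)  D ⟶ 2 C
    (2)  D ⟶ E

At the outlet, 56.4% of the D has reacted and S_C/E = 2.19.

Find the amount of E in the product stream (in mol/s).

169 mol/s

Conversion of D: D consumed = 0.564 × 626 = 353.1 mol/s = 1ξ₁ + 1ξ₂.
Selectivity: 2ξ₁ / (1ξ₂) = 2.19 → ξ₁ = 1.095 ξ₂.
Substitute: (1·1.095 + 1) ξ₂ = 353.1 → ξ₂ = 168.5 mol/s, ξ₁ = 184.5 mol/s.
Outlet amounts (n = n₀ + Σ ν·ξ):
  D: 626 − 1(184.5) − 1(168.5) = 272.9
  C: 0 + 2(184.5) = 369.1
  E: 0 + 1(168.5) = 168.5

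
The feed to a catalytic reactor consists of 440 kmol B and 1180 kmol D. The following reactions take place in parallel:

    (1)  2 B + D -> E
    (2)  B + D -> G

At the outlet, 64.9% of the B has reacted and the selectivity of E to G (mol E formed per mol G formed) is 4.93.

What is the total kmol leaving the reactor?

1330 kmol

Conversion of B: B consumed = 0.649 × 440 = 285.6 kmol = 2ξ₁ + 1ξ₂.
Selectivity: 1ξ₁ / (1ξ₂) = 4.93 → ξ₁ = 4.93 ξ₂.
Substitute: (2·4.93 + 1) ξ₂ = 285.6 → ξ₂ = 26.29 kmol, ξ₁ = 129.6 kmol.
Outlet amounts (n = n₀ + Σ ν·ξ):
  B: 440 − 2(129.6) − 1(26.29) = 154.4
  D: 1180 − 1(129.6) − 1(26.29) = 1024
  E: 0 + 1(129.6) = 129.6
  G: 0 + 1(26.29) = 26.29
Total out = 154.4 + 1024 + 129.6 + 26.29 = 1334 kmol.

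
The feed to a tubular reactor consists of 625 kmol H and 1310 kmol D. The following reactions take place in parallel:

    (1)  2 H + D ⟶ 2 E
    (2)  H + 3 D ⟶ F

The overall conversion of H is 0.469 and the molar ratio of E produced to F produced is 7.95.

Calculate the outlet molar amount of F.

32.8 kmol

Conversion of H: H consumed = 0.469 × 625 = 293.1 kmol = 2ξ₁ + 1ξ₂.
Selectivity: 2ξ₁ / (1ξ₂) = 7.95 → ξ₁ = 3.975 ξ₂.
Substitute: (2·3.975 + 1) ξ₂ = 293.1 → ξ₂ = 32.75 kmol, ξ₁ = 130.2 kmol.
Outlet amounts (n = n₀ + Σ ν·ξ):
  H: 625 − 2(130.2) − 1(32.75) = 331.9
  D: 1310 − 1(130.2) − 3(32.75) = 1082
  E: 0 + 2(130.2) = 260.4
  F: 0 + 1(32.75) = 32.75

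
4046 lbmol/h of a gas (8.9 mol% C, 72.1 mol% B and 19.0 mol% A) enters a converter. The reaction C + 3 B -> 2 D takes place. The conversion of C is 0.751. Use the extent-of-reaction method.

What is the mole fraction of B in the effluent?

C reacted = 0.751 × 360.1 = 270.4 lbmol/h; ν_C = −1, so ξ = 270.4/1 = 270.4 lbmol/h.
Outlet amounts (n = n₀ + ν ξ):
  C: 360.1 − 1(270.4) = 89.66
  B: 2917 − 3(270.4) = 2106
  D: 0 + 2(270.4) = 540.9
  A: 768.7 (inert)
Total out = 3505 lbmol/h; y_B = 2106 / 3505 = 0.6008.

0.601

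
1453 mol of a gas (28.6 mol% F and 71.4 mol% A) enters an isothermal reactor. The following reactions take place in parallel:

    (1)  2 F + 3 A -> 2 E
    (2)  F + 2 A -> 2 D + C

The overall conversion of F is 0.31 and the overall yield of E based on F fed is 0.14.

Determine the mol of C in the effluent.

70.6 mol

Yield of E: 2ξ₁ / 415.6 = 0.14 → ξ₁ = 29.09 mol.
Conversion of F: 2ξ₁ + 1ξ₂ = 0.31 × 415.6 = 128.8 → ξ₂ = 70.64 mol.
Outlet amounts (n = n₀ + Σ ν·ξ):
  F: 415.6 − 2(29.09) − 1(70.64) = 286.7
  A: 1037 − 3(29.09) − 2(70.64) = 808.9
  E: 0 + 2(29.09) = 58.18
  D: 0 + 2(70.64) = 141.3
  C: 0 + 1(70.64) = 70.64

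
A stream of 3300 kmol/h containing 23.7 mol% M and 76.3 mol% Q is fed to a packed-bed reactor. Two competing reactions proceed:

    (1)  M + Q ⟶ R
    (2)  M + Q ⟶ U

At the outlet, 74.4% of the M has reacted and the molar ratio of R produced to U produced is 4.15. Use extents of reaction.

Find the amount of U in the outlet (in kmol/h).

113 kmol/h

Conversion of M: M consumed = 0.744 × 782.1 = 581.9 kmol/h = 1ξ₁ + 1ξ₂.
Selectivity: 1ξ₁ / (1ξ₂) = 4.15 → ξ₁ = 4.15 ξ₂.
Substitute: (1·4.15 + 1) ξ₂ = 581.9 → ξ₂ = 113 kmol/h, ξ₁ = 468.9 kmol/h.
Outlet amounts (n = n₀ + Σ ν·ξ):
  M: 782.1 − 1(468.9) − 1(113) = 200.2
  Q: 2518 − 1(468.9) − 1(113) = 1936
  R: 0 + 1(468.9) = 468.9
  U: 0 + 1(113) = 113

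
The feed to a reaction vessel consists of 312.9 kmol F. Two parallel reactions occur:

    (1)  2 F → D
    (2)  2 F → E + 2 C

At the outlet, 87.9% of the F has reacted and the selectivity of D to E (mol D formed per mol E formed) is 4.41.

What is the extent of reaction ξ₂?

ξ₂ = 25.4 kmol

Conversion of F: F consumed = 0.879 × 312.9 = 275 kmol = 2ξ₁ + 2ξ₂.
Selectivity: 1ξ₁ / (1ξ₂) = 4.41 → ξ₁ = 4.41 ξ₂.
Substitute: (2·4.41 + 2) ξ₂ = 275 → ξ₂ = 25.42 kmol, ξ₁ = 112.1 kmol.
Outlet amounts (n = n₀ + Σ ν·ξ):
  F: 312.9 − 2(112.1) − 2(25.42) = 37.86
  D: 0 + 1(112.1) = 112.1
  E: 0 + 1(25.42) = 25.42
  C: 0 + 2(25.42) = 50.84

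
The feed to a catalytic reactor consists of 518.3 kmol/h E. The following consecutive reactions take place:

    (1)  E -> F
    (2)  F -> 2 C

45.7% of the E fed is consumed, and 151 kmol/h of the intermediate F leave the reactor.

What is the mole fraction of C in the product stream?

Conversion of E: E consumed = 1ξ₁ = 0.457 × 518.3 → ξ₁ = 236.9 kmol/h.
F balance: n_F = 0 + 1ξ₁ − 1ξ₂ = 151 → ξ₂ = (1·236.9 − 151)/1 = 85.86 kmol/h.
Outlet amounts (n = n₀ + Σ ν·ξ):
  E: 518.3 − 1(236.9) = 281.4
  F: 0 + 1(236.9) − 1(85.86) = 151
  C: 0 + 2(85.86) = 171.7
Total out = 604.2 kmol/h; y_C = 171.7 / 604.2 = 0.2842.

0.284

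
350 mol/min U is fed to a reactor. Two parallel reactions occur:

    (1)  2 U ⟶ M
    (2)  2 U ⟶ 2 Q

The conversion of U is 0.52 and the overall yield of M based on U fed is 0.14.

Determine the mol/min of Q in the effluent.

84 mol/min

Yield of M: 1ξ₁ / 350 = 0.14 → ξ₁ = 49 mol/min.
Conversion of U: 2ξ₁ + 2ξ₂ = 0.52 × 350 = 182 → ξ₂ = 42 mol/min.
Outlet amounts (n = n₀ + Σ ν·ξ):
  U: 350 − 2(49) − 2(42) = 168
  M: 0 + 1(49) = 49
  Q: 0 + 2(42) = 84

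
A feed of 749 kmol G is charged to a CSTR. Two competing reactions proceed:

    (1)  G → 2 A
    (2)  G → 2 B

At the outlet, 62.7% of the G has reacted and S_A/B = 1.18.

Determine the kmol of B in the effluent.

Conversion of G: G consumed = 0.627 × 749 = 469.6 kmol = 1ξ₁ + 1ξ₂.
Selectivity: 2ξ₁ / (2ξ₂) = 1.18 → ξ₁ = 1.18 ξ₂.
Substitute: (1·1.18 + 1) ξ₂ = 469.6 → ξ₂ = 215.4 kmol, ξ₁ = 254.2 kmol.
Outlet amounts (n = n₀ + Σ ν·ξ):
  G: 749 − 1(254.2) − 1(215.4) = 279.4
  A: 0 + 2(254.2) = 508.4
  B: 0 + 2(215.4) = 430.8

431 kmol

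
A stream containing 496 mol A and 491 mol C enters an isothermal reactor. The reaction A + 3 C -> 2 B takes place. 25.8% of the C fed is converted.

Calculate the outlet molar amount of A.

454 mol

C reacted = 0.258 × 491 = 126.7 mol; ν_C = −3, so ξ = 126.7/3 = 42.23 mol.
Outlet amounts (n = n₀ + ν ξ):
  A: 496 − 1(42.23) = 453.8
  C: 491 − 3(42.23) = 364.3
  B: 0 + 2(42.23) = 84.45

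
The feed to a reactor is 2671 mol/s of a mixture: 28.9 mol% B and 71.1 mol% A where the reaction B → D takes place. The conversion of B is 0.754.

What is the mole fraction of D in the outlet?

B reacted = 0.754 × 771.9 = 582 mol/s; ν_B = −1, so ξ = 582/1 = 582 mol/s.
Outlet amounts (n = n₀ + ν ξ):
  B: 771.9 − 1(582) = 189.9
  D: 0 + 1(582) = 582
  A: 1899 (inert)
Total out = 2671 mol/s; y_D = 582 / 2671 = 0.2179.

0.218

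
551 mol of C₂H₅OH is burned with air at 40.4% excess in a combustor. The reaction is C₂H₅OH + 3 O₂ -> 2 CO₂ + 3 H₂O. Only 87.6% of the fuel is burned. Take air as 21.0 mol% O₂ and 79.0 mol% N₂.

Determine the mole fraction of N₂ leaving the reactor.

0.722

Stoichiometric O₂ = 3 × 551 = 1653 mol; O₂ fed = 1653 × 1.404 = 2321 mol.
N₂ fed = 2321 × 79/21 = 8731 mol.
Fuel reacted = 0.876 × 551 → ξ = 482.7 mol.
Outlet (n = n₀ + ν ξ):
  C₂H₅OH: 551 − 1(482.7) = 68.32
  O₂: 2321 − 3(482.7) = 872.8
  N₂: 8731 (inert)
  CO₂: 0 + 2(482.7) = 965.4
  H₂O: 0 + 3(482.7) = 1448
Total out = 12090 mol; y_N₂ = 8731 / 12090 = 0.7224.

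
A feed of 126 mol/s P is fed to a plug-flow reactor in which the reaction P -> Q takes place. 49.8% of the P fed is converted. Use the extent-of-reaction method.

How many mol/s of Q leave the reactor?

62.7 mol/s

P reacted = 0.498 × 126 = 62.75 mol/s; ν_P = −1, so ξ = 62.75/1 = 62.75 mol/s.
Outlet amounts (n = n₀ + ν ξ):
  P: 126 − 1(62.75) = 63.25
  Q: 0 + 1(62.75) = 62.75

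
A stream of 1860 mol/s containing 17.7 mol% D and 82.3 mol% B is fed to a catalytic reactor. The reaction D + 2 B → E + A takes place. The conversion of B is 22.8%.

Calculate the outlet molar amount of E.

B reacted = 0.228 × 1531 = 349 mol/s; ν_B = −2, so ξ = 349/2 = 174.5 mol/s.
Outlet amounts (n = n₀ + ν ξ):
  D: 329.2 − 1(174.5) = 154.7
  B: 1531 − 2(174.5) = 1182
  E: 0 + 1(174.5) = 174.5
  A: 0 + 1(174.5) = 174.5

175 mol/s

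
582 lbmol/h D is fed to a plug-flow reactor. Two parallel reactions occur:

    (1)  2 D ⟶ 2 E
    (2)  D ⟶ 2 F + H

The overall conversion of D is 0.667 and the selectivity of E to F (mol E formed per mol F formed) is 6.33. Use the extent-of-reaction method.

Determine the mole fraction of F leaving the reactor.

0.089

Conversion of D: D consumed = 0.667 × 582 = 388.2 lbmol/h = 2ξ₁ + 1ξ₂.
Selectivity: 2ξ₁ / (2ξ₂) = 6.33 → ξ₁ = 6.33 ξ₂.
Substitute: (2·6.33 + 1) ξ₂ = 388.2 → ξ₂ = 28.42 lbmol/h, ξ₁ = 179.9 lbmol/h.
Outlet amounts (n = n₀ + Σ ν·ξ):
  D: 582 − 2(179.9) − 1(28.42) = 193.8
  E: 0 + 2(179.9) = 359.8
  F: 0 + 2(28.42) = 56.84
  H: 0 + 1(28.42) = 28.42
Total out = 638.8 lbmol/h; y_F = 56.84 / 638.8 = 0.08897.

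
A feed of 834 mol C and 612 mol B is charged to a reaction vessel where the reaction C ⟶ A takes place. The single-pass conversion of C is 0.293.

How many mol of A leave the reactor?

244 mol

C reacted = 0.293 × 834 = 244.4 mol; ν_C = −1, so ξ = 244.4/1 = 244.4 mol.
Outlet amounts (n = n₀ + ν ξ):
  C: 834 − 1(244.4) = 589.6
  A: 0 + 1(244.4) = 244.4
  B: 612 (inert)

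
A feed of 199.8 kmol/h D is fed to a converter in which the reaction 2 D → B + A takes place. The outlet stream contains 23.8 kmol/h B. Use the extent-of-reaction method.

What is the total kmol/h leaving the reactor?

200 kmol/h

For B: n = n₀ + 1ξ → 23.8 = 0 + 1ξ, giving ξ = 23.8 kmol/h.
Outlet amounts (n = n₀ + ν ξ):
  D: 199.8 − 2(23.8) = 152.2
  B: 0 + 1(23.8) = 23.8
  A: 0 + 1(23.8) = 23.8
Total out = 152.2 + 23.8 + 23.8 = 199.8 kmol/h.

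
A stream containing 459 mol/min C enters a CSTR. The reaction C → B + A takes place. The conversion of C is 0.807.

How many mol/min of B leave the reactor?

C reacted = 0.807 × 459 = 370.4 mol/min; ν_C = −1, so ξ = 370.4/1 = 370.4 mol/min.
Outlet amounts (n = n₀ + ν ξ):
  C: 459 − 1(370.4) = 88.59
  B: 0 + 1(370.4) = 370.4
  A: 0 + 1(370.4) = 370.4

370 mol/min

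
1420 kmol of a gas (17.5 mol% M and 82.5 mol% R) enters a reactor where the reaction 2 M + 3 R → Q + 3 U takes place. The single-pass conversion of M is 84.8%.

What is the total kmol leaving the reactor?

M reacted = 0.848 × 248.5 = 210.7 kmol; ν_M = −2, so ξ = 210.7/2 = 105.4 kmol.
Outlet amounts (n = n₀ + ν ξ):
  M: 248.5 − 2(105.4) = 37.77
  R: 1172 − 3(105.4) = 855.4
  Q: 0 + 1(105.4) = 105.4
  U: 0 + 3(105.4) = 316.1
Total out = 37.77 + 855.4 + 105.4 + 316.1 = 1315 kmol.

1310 kmol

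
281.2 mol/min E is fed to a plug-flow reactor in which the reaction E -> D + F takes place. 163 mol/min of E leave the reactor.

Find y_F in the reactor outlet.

For E: n = n₀ − 1ξ → 163 = 281.2 − 1ξ, giving ξ = 118.2 mol/min.
Outlet amounts (n = n₀ + ν ξ):
  E: 281.2 − 1(118.2) = 163
  D: 0 + 1(118.2) = 118.2
  F: 0 + 1(118.2) = 118.2
Total out = 399.4 mol/min; y_F = 118.2 / 399.4 = 0.2959.

0.296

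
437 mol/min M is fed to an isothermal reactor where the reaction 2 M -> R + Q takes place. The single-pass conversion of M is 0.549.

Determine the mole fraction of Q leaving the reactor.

M reacted = 0.549 × 437 = 239.9 mol/min; ν_M = −2, so ξ = 239.9/2 = 120 mol/min.
Outlet amounts (n = n₀ + ν ξ):
  M: 437 − 2(120) = 197.1
  R: 0 + 1(120) = 120
  Q: 0 + 1(120) = 120
Total out = 437 mol/min; y_Q = 120 / 437 = 0.2745.

0.275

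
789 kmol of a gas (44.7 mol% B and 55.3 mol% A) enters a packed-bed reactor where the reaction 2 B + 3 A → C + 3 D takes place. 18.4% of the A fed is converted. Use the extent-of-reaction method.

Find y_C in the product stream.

A reacted = 0.184 × 436.3 = 80.28 kmol; ν_A = −3, so ξ = 80.28/3 = 26.76 kmol.
Outlet amounts (n = n₀ + ν ξ):
  B: 352.7 − 2(26.76) = 299.2
  A: 436.3 − 3(26.76) = 356
  C: 0 + 1(26.76) = 26.76
  D: 0 + 3(26.76) = 80.28
Total out = 762.2 kmol; y_C = 26.76 / 762.2 = 0.03511.

0.0351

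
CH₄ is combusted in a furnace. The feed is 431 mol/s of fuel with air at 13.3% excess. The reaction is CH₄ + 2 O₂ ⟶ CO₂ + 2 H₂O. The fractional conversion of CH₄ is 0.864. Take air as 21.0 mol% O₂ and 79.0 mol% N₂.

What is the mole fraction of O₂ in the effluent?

0.0456

Stoichiometric O₂ = 2 × 431 = 862 mol/s; O₂ fed = 862 × 1.133 = 976.6 mol/s.
N₂ fed = 976.6 × 79/21 = 3674 mol/s.
Fuel reacted = 0.864 × 431 → ξ = 372.4 mol/s.
Outlet (n = n₀ + ν ξ):
  CH₄: 431 − 1(372.4) = 58.62
  O₂: 976.6 − 2(372.4) = 231.9
  N₂: 3674 (inert)
  CO₂: 0 + 1(372.4) = 372.4
  H₂O: 0 + 2(372.4) = 744.8
Total out = 5082 mol/s; y_O₂ = 231.9 / 5082 = 0.04563.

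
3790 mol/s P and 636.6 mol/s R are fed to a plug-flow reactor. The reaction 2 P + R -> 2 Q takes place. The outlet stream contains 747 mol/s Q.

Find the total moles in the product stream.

For Q: n = n₀ + 2ξ → 747 = 0 + 2ξ, giving ξ = 373.5 mol/s.
Outlet amounts (n = n₀ + ν ξ):
  P: 3790 − 2(373.5) = 3043
  R: 636.6 − 1(373.5) = 263.1
  Q: 0 + 2(373.5) = 747
Total out = 3043 + 263.1 + 747 = 4053 mol/s.

4050 mol/s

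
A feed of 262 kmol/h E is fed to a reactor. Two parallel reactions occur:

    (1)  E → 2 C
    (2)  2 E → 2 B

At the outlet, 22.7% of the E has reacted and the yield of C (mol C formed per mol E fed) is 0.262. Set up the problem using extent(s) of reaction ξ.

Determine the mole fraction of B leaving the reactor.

Yield of C: 2ξ₁ / 262 = 0.262 → ξ₁ = 34.32 kmol/h.
Conversion of E: 1ξ₁ + 2ξ₂ = 0.227 × 262 = 59.47 → ξ₂ = 12.58 kmol/h.
Outlet amounts (n = n₀ + Σ ν·ξ):
  E: 262 − 1(34.32) − 2(12.58) = 202.5
  C: 0 + 2(34.32) = 68.64
  B: 0 + 2(12.58) = 25.15
Total out = 296.3 kmol/h; y_B = 25.15 / 296.3 = 0.08488.

0.0849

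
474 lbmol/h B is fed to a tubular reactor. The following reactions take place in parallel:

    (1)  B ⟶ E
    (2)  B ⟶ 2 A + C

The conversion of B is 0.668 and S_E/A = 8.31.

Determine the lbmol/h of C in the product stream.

18 lbmol/h

Conversion of B: B consumed = 0.668 × 474 = 316.6 lbmol/h = 1ξ₁ + 1ξ₂.
Selectivity: 1ξ₁ / (2ξ₂) = 8.31 → ξ₁ = 16.62 ξ₂.
Substitute: (1·16.62 + 1) ξ₂ = 316.6 → ξ₂ = 17.97 lbmol/h, ξ₁ = 298.7 lbmol/h.
Outlet amounts (n = n₀ + Σ ν·ξ):
  B: 474 − 1(298.7) − 1(17.97) = 157.4
  E: 0 + 1(298.7) = 298.7
  A: 0 + 2(17.97) = 35.94
  C: 0 + 1(17.97) = 17.97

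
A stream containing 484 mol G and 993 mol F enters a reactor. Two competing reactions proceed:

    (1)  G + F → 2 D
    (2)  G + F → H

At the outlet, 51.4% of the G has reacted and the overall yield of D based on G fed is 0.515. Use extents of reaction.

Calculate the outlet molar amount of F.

Yield of D: 2ξ₁ / 484 = 0.515 → ξ₁ = 124.6 mol.
Conversion of G: 1ξ₁ + 1ξ₂ = 0.514 × 484 = 248.8 → ξ₂ = 124.1 mol.
Outlet amounts (n = n₀ + Σ ν·ξ):
  G: 484 − 1(124.6) − 1(124.1) = 235.2
  F: 993 − 1(124.6) − 1(124.1) = 744.2
  D: 0 + 2(124.6) = 249.3
  H: 0 + 1(124.1) = 124.1

744 mol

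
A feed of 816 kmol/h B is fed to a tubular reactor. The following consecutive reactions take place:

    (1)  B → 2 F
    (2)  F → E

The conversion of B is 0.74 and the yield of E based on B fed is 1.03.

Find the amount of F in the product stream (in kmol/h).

Conversion of B: B consumed = 1ξ₁ = 0.74 × 816 → ξ₁ = 603.8 kmol/h.
Yield of E: 1ξ₂ / 816 = 1.03 → ξ₂ = 840.5 kmol/h.
Outlet amounts (n = n₀ + Σ ν·ξ):
  B: 816 − 1(603.8) = 212.2
  F: 0 + 2(603.8) − 1(840.5) = 367.2
  E: 0 + 1(840.5) = 840.5

367 kmol/h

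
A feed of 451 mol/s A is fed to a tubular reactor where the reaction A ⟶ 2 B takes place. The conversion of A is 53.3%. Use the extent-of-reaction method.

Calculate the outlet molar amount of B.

A reacted = 0.533 × 451 = 240.4 mol/s; ν_A = −1, so ξ = 240.4/1 = 240.4 mol/s.
Outlet amounts (n = n₀ + ν ξ):
  A: 451 − 1(240.4) = 210.6
  B: 0 + 2(240.4) = 480.8

481 mol/s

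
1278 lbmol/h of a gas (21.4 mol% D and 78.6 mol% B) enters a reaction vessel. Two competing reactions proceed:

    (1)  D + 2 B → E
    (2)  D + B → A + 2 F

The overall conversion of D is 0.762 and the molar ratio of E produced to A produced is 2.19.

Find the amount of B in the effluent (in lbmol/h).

Conversion of D: D consumed = 0.762 × 273.5 = 208.4 lbmol/h = 1ξ₁ + 1ξ₂.
Selectivity: 1ξ₁ / (1ξ₂) = 2.19 → ξ₁ = 2.19 ξ₂.
Substitute: (1·2.19 + 1) ξ₂ = 208.4 → ξ₂ = 65.33 lbmol/h, ξ₁ = 143.1 lbmol/h.
Outlet amounts (n = n₀ + Σ ν·ξ):
  D: 273.5 − 1(143.1) − 1(65.33) = 65.09
  B: 1005 − 2(143.1) − 1(65.33) = 653
  E: 0 + 1(143.1) = 143.1
  A: 0 + 1(65.33) = 65.33
  F: 0 + 2(65.33) = 130.7

653 lbmol/h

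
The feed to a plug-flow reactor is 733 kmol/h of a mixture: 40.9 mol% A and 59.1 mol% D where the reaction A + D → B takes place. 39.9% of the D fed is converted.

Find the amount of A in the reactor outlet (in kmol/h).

127 kmol/h

D reacted = 0.399 × 433.2 = 172.8 kmol/h; ν_D = −1, so ξ = 172.8/1 = 172.8 kmol/h.
Outlet amounts (n = n₀ + ν ξ):
  A: 299.8 − 1(172.8) = 126.9
  D: 433.2 − 1(172.8) = 260.4
  B: 0 + 1(172.8) = 172.8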